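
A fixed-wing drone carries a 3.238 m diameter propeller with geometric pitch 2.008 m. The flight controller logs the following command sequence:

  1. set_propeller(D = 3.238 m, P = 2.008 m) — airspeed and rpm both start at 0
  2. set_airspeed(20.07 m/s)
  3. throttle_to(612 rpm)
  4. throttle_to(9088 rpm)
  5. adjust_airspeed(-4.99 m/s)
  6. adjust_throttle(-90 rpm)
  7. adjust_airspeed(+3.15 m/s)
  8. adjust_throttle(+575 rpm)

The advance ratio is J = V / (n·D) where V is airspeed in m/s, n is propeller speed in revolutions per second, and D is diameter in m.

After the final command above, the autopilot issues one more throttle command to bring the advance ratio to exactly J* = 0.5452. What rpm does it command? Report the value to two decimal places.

set_propeller: D = 3.238 m, P = 2.008 m (p = P/D = 0.620136); state ← (V=0, rpm=0)
set_airspeed(20.07): V ← 20.07 m/s
throttle_to(612): rpm ← 612
throttle_to(9088): rpm ← 9088
adjust_airspeed(-4.99): V ← 20.07 -4.99 = 15.08 m/s
adjust_throttle(-90): rpm ← 9088 -90 = 8998
adjust_airspeed(+3.15): V ← 15.08 +3.15 = 18.23 m/s
adjust_throttle(+575): rpm ← 8998 +575 = 9573
final state: V = 18.23 m/s, rpm = 9573 → n = rpm/60 = 159.550000 rev/s
target J* = 0.5452; solve J* = V/(n·D) for n: n = V/(J*·D) = 18.23/(0.5452 × 3.238) = 10.326520 rev/s
rpm = 60·n = 619.591181

rpm = 619.59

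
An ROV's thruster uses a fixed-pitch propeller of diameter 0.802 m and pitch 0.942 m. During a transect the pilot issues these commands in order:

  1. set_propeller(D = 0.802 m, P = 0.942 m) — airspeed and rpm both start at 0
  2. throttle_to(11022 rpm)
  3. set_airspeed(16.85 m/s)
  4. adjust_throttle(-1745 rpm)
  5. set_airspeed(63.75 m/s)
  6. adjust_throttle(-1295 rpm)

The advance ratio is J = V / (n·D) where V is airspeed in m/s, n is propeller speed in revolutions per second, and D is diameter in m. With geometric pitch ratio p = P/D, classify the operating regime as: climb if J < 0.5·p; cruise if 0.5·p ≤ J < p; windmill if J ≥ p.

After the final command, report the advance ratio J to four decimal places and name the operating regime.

J = 0.5975, regime = cruise

set_propeller: D = 0.802 m, P = 0.942 m (p = P/D = 1.174564); state ← (V=0, rpm=0)
throttle_to(11022): rpm ← 11022
set_airspeed(16.85): V ← 16.85 m/s
adjust_throttle(-1745): rpm ← 11022 -1745 = 9277
set_airspeed(63.75): V ← 63.75 m/s
adjust_throttle(-1295): rpm ← 9277 -1295 = 7982
final state: V = 63.75 m/s, rpm = 7982 → n = rpm/60 = 133.033333 rev/s
J = V / (n·D) = 63.75 / (133.033333 × 0.802) = 0.597510
regime bands: climb J<0.5873 | cruise [0.5873, 1.1746) | windmill J≥1.1746
J = 0.5975 → cruise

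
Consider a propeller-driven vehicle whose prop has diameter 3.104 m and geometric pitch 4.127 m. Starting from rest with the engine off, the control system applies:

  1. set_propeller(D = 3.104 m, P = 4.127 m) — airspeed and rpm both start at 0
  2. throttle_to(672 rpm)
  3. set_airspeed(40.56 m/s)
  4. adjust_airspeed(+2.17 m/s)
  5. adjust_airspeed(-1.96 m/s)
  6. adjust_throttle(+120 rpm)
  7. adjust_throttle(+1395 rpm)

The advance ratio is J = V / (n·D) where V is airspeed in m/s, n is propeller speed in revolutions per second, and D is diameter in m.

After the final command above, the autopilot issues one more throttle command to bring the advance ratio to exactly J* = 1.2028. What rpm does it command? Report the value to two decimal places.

rpm = 655.20

set_propeller: D = 3.104 m, P = 4.127 m (p = P/D = 1.329575); state ← (V=0, rpm=0)
throttle_to(672): rpm ← 672
set_airspeed(40.56): V ← 40.56 m/s
adjust_airspeed(+2.17): V ← 40.56 +2.17 = 42.73 m/s
adjust_airspeed(-1.96): V ← 42.73 -1.96 = 40.77 m/s
adjust_throttle(+120): rpm ← 672 +120 = 792
adjust_throttle(+1395): rpm ← 792 +1395 = 2187
final state: V = 40.77 m/s, rpm = 2187 → n = rpm/60 = 36.450000 rev/s
target J* = 1.2028; solve J* = V/(n·D) for n: n = V/(J*·D) = 40.77/(1.2028 × 3.104) = 10.920074 rev/s
rpm = 60·n = 655.204437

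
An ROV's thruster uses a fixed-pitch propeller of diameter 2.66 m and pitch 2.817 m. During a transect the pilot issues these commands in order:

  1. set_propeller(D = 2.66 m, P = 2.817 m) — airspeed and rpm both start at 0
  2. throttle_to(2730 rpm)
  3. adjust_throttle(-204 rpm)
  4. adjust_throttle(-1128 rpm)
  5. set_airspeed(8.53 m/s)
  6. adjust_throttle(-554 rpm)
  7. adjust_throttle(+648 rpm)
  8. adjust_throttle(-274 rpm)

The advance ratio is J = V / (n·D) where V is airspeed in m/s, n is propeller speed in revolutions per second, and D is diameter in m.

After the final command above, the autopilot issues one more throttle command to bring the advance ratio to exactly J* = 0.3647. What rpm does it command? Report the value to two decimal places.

rpm = 527.57

set_propeller: D = 2.66 m, P = 2.817 m (p = P/D = 1.059023); state ← (V=0, rpm=0)
throttle_to(2730): rpm ← 2730
adjust_throttle(-204): rpm ← 2730 -204 = 2526
adjust_throttle(-1128): rpm ← 2526 -1128 = 1398
set_airspeed(8.53): V ← 8.53 m/s
adjust_throttle(-554): rpm ← 1398 -554 = 844
adjust_throttle(+648): rpm ← 844 +648 = 1492
adjust_throttle(-274): rpm ← 1492 -274 = 1218
final state: V = 8.53 m/s, rpm = 1218 → n = rpm/60 = 20.300000 rev/s
target J* = 0.3647; solve J* = V/(n·D) for n: n = V/(J*·D) = 8.53/(0.3647 × 2.66) = 8.792890 rev/s
rpm = 60·n = 527.573389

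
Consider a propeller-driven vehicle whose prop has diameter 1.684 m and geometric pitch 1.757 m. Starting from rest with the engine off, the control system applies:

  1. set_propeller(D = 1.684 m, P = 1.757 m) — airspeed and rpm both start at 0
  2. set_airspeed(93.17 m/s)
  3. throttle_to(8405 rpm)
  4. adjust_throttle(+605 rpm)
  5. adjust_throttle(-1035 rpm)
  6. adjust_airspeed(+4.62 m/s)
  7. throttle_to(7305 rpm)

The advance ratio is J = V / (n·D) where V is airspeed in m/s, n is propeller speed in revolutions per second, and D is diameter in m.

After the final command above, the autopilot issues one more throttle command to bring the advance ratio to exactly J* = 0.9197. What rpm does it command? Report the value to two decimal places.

rpm = 3788.41

set_propeller: D = 1.684 m, P = 1.757 m (p = P/D = 1.043349); state ← (V=0, rpm=0)
set_airspeed(93.17): V ← 93.17 m/s
throttle_to(8405): rpm ← 8405
adjust_throttle(+605): rpm ← 8405 +605 = 9010
adjust_throttle(-1035): rpm ← 9010 -1035 = 7975
adjust_airspeed(+4.62): V ← 93.17 +4.62 = 97.79 m/s
throttle_to(7305): rpm ← 7305
final state: V = 97.79 m/s, rpm = 7305 → n = rpm/60 = 121.750000 rev/s
target J* = 0.9197; solve J* = V/(n·D) for n: n = V/(J*·D) = 97.79/(0.9197 × 1.684) = 63.140232 rev/s
rpm = 60·n = 3788.413913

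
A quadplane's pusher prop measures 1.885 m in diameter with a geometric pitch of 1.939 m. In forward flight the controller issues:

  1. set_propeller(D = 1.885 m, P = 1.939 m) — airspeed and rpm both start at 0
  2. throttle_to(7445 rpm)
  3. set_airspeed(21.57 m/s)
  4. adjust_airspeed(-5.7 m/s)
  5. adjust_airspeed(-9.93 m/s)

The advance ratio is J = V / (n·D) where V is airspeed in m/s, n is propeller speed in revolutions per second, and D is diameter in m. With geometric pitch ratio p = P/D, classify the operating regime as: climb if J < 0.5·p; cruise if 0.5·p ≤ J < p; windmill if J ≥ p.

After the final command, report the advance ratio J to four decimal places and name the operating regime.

set_propeller: D = 1.885 m, P = 1.939 m (p = P/D = 1.028647); state ← (V=0, rpm=0)
throttle_to(7445): rpm ← 7445
set_airspeed(21.57): V ← 21.57 m/s
adjust_airspeed(-5.7): V ← 21.57 -5.7 = 15.87 m/s
adjust_airspeed(-9.93): V ← 15.87 -9.93 = 5.94 m/s
final state: V = 5.94 m/s, rpm = 7445 → n = rpm/60 = 124.083333 rev/s
J = V / (n·D) = 5.94 / (124.083333 × 1.885) = 0.025396
regime bands: climb J<0.5143 | cruise [0.5143, 1.0286) | windmill J≥1.0286
J = 0.0254 → climb

J = 0.0254, regime = climb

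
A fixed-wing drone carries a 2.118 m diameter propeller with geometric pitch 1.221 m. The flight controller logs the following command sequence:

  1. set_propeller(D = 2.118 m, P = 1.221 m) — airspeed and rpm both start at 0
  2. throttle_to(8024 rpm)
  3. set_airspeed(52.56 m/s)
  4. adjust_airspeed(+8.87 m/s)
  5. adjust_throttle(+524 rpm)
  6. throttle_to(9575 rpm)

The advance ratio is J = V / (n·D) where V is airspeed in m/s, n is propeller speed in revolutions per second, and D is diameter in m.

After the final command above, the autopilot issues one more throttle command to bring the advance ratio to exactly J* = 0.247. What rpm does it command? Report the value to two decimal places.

set_propeller: D = 2.118 m, P = 1.221 m (p = P/D = 0.576487); state ← (V=0, rpm=0)
throttle_to(8024): rpm ← 8024
set_airspeed(52.56): V ← 52.56 m/s
adjust_airspeed(+8.87): V ← 52.56 +8.87 = 61.43 m/s
adjust_throttle(+524): rpm ← 8024 +524 = 8548
throttle_to(9575): rpm ← 9575
final state: V = 61.43 m/s, rpm = 9575 → n = rpm/60 = 159.583333 rev/s
target J* = 0.247; solve J* = V/(n·D) for n: n = V/(J*·D) = 61.43/(0.247 × 2.118) = 117.424199 rev/s
rpm = 60·n = 7045.451939

rpm = 7045.45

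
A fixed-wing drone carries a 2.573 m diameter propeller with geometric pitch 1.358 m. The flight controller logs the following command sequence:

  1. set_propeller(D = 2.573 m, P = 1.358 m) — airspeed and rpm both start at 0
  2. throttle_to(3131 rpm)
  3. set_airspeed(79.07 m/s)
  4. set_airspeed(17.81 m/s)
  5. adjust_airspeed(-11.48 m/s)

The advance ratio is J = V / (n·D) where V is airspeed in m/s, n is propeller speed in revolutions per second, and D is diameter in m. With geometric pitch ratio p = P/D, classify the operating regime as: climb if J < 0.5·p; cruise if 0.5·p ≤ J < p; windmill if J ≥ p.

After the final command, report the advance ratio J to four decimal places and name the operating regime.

set_propeller: D = 2.573 m, P = 1.358 m (p = P/D = 0.527789); state ← (V=0, rpm=0)
throttle_to(3131): rpm ← 3131
set_airspeed(79.07): V ← 79.07 m/s
set_airspeed(17.81): V ← 17.81 m/s
adjust_airspeed(-11.48): V ← 17.81 -11.48 = 6.33 m/s
final state: V = 6.33 m/s, rpm = 3131 → n = rpm/60 = 52.183333 rev/s
J = V / (n·D) = 6.33 / (52.183333 × 2.573) = 0.047145
regime bands: climb J<0.2639 | cruise [0.2639, 0.5278) | windmill J≥0.5278
J = 0.0471 → climb

J = 0.0471, regime = climb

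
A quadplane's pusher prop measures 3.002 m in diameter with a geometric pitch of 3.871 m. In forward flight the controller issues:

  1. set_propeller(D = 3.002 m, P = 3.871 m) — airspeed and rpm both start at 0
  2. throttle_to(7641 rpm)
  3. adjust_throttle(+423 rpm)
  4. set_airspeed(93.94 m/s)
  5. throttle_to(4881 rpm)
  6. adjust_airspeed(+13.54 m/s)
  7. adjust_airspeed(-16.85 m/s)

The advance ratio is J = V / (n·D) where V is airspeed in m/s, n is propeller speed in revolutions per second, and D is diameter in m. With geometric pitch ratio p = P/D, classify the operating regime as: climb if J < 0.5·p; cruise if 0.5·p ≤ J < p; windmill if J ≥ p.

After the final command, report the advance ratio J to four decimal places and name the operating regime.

J = 0.3711, regime = climb

set_propeller: D = 3.002 m, P = 3.871 m (p = P/D = 1.289474); state ← (V=0, rpm=0)
throttle_to(7641): rpm ← 7641
adjust_throttle(+423): rpm ← 7641 +423 = 8064
set_airspeed(93.94): V ← 93.94 m/s
throttle_to(4881): rpm ← 4881
adjust_airspeed(+13.54): V ← 93.94 +13.54 = 107.48 m/s
adjust_airspeed(-16.85): V ← 107.48 -16.85 = 90.63 m/s
final state: V = 90.63 m/s, rpm = 4881 → n = rpm/60 = 81.350000 rev/s
J = V / (n·D) = 90.63 / (81.350000 × 3.002) = 0.371111
regime bands: climb J<0.6447 | cruise [0.6447, 1.2895) | windmill J≥1.2895
J = 0.3711 → climb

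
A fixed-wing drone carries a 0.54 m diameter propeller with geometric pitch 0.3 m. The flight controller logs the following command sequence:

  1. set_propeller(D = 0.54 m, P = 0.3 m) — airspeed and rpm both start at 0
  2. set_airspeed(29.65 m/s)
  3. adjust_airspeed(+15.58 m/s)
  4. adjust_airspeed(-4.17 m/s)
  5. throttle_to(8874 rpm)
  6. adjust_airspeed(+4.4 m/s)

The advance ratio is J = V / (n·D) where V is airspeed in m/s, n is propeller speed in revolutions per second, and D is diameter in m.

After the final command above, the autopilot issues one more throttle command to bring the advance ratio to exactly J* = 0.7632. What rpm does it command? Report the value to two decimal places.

set_propeller: D = 0.54 m, P = 0.3 m (p = P/D = 0.555556); state ← (V=0, rpm=0)
set_airspeed(29.65): V ← 29.65 m/s
adjust_airspeed(+15.58): V ← 29.65 +15.58 = 45.23 m/s
adjust_airspeed(-4.17): V ← 45.23 -4.17 = 41.06 m/s
throttle_to(8874): rpm ← 8874
adjust_airspeed(+4.4): V ← 41.06 +4.4 = 45.46 m/s
final state: V = 45.46 m/s, rpm = 8874 → n = rpm/60 = 147.900000 rev/s
target J* = 0.7632; solve J* = V/(n·D) for n: n = V/(J*·D) = 45.46/(0.7632 × 0.54) = 110.305536 rev/s
rpm = 60·n = 6618.332169

rpm = 6618.33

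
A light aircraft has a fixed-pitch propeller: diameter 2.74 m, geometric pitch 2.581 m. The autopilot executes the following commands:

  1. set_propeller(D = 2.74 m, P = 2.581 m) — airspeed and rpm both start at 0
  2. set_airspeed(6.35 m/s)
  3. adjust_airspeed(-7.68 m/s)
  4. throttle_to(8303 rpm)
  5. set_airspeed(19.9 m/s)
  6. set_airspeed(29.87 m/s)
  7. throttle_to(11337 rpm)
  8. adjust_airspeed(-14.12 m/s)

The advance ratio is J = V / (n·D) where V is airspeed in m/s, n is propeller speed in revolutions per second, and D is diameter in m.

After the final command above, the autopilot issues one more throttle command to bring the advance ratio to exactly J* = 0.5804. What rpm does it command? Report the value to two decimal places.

set_propeller: D = 2.74 m, P = 2.581 m (p = P/D = 0.941971); state ← (V=0, rpm=0)
set_airspeed(6.35): V ← 6.35 m/s
adjust_airspeed(-7.68): V ← 6.35 -7.68 = -1.33 m/s
throttle_to(8303): rpm ← 8303
set_airspeed(19.9): V ← 19.9 m/s
set_airspeed(29.87): V ← 29.87 m/s
throttle_to(11337): rpm ← 11337
adjust_airspeed(-14.12): V ← 29.87 -14.12 = 15.75 m/s
final state: V = 15.75 m/s, rpm = 11337 → n = rpm/60 = 188.950000 rev/s
target J* = 0.5804; solve J* = V/(n·D) for n: n = V/(J*·D) = 15.75/(0.5804 × 2.74) = 9.903817 rev/s
rpm = 60·n = 594.228999

rpm = 594.23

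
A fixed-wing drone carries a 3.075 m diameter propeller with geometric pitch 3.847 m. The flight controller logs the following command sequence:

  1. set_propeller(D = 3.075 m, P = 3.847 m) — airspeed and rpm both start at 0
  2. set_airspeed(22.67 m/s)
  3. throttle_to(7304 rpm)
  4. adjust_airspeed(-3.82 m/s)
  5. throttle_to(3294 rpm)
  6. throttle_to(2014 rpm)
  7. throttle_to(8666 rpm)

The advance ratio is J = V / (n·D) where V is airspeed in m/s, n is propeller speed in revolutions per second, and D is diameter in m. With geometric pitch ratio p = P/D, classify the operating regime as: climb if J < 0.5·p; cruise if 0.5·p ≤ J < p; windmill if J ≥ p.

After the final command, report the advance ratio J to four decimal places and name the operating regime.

set_propeller: D = 3.075 m, P = 3.847 m (p = P/D = 1.251057); state ← (V=0, rpm=0)
set_airspeed(22.67): V ← 22.67 m/s
throttle_to(7304): rpm ← 7304
adjust_airspeed(-3.82): V ← 22.67 -3.82 = 18.85 m/s
throttle_to(3294): rpm ← 3294
throttle_to(2014): rpm ← 2014
throttle_to(8666): rpm ← 8666
final state: V = 18.85 m/s, rpm = 8666 → n = rpm/60 = 144.433333 rev/s
J = V / (n·D) = 18.85 / (144.433333 × 3.075) = 0.042442
regime bands: climb J<0.6255 | cruise [0.6255, 1.2511) | windmill J≥1.2511
J = 0.0424 → climb

J = 0.0424, regime = climb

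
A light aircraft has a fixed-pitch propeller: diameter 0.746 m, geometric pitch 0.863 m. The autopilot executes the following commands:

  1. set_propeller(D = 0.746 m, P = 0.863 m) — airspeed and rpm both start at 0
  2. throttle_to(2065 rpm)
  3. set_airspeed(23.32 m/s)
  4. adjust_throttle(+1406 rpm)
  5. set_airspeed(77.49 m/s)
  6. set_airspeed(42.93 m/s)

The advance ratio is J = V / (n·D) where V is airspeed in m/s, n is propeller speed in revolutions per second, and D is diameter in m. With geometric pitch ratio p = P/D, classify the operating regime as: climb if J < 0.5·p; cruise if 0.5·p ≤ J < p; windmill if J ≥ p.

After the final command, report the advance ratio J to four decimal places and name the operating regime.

J = 0.9948, regime = cruise

set_propeller: D = 0.746 m, P = 0.863 m (p = P/D = 1.156836); state ← (V=0, rpm=0)
throttle_to(2065): rpm ← 2065
set_airspeed(23.32): V ← 23.32 m/s
adjust_throttle(+1406): rpm ← 2065 +1406 = 3471
set_airspeed(77.49): V ← 77.49 m/s
set_airspeed(42.93): V ← 42.93 m/s
final state: V = 42.93 m/s, rpm = 3471 → n = rpm/60 = 57.850000 rev/s
J = V / (n·D) = 42.93 / (57.850000 × 0.746) = 0.994761
regime bands: climb J<0.5784 | cruise [0.5784, 1.1568) | windmill J≥1.1568
J = 0.9948 → cruise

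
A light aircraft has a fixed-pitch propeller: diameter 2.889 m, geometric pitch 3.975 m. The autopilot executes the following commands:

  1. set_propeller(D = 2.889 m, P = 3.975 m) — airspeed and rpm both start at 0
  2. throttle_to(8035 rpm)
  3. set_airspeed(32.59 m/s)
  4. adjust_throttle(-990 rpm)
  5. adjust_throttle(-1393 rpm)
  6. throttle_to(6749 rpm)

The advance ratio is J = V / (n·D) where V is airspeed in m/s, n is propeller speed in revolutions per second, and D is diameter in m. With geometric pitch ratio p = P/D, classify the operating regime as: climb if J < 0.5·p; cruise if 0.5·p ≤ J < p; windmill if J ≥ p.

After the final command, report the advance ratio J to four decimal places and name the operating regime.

set_propeller: D = 2.889 m, P = 3.975 m (p = P/D = 1.375909); state ← (V=0, rpm=0)
throttle_to(8035): rpm ← 8035
set_airspeed(32.59): V ← 32.59 m/s
adjust_throttle(-990): rpm ← 8035 -990 = 7045
adjust_throttle(-1393): rpm ← 7045 -1393 = 5652
throttle_to(6749): rpm ← 6749
final state: V = 32.59 m/s, rpm = 6749 → n = rpm/60 = 112.483333 rev/s
J = V / (n·D) = 32.59 / (112.483333 × 2.889) = 0.100288
regime bands: climb J<0.6880 | cruise [0.6880, 1.3759) | windmill J≥1.3759
J = 0.1003 → climb

J = 0.1003, regime = climb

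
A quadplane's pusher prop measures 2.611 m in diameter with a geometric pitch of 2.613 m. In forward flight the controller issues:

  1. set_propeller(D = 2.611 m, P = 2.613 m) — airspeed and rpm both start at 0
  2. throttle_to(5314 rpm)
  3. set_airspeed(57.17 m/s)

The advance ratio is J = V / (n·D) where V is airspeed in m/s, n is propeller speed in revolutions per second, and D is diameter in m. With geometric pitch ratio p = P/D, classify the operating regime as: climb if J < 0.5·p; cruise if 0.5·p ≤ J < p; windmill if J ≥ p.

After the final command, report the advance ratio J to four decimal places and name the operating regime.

J = 0.2472, regime = climb

set_propeller: D = 2.611 m, P = 2.613 m (p = P/D = 1.000766); state ← (V=0, rpm=0)
throttle_to(5314): rpm ← 5314
set_airspeed(57.17): V ← 57.17 m/s
final state: V = 57.17 m/s, rpm = 5314 → n = rpm/60 = 88.566667 rev/s
J = V / (n·D) = 57.17 / (88.566667 × 2.611) = 0.247224
regime bands: climb J<0.5004 | cruise [0.5004, 1.0008) | windmill J≥1.0008
J = 0.2472 → climb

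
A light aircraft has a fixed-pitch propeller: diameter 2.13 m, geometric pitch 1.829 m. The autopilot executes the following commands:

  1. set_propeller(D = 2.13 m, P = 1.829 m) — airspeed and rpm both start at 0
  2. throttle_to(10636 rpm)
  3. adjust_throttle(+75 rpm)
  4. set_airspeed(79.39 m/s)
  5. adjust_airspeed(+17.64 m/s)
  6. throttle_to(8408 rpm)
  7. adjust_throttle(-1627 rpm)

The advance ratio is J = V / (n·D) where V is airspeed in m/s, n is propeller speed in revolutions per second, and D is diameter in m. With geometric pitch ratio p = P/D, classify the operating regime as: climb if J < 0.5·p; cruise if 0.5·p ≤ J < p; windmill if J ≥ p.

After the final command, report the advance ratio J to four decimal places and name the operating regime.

set_propeller: D = 2.13 m, P = 1.829 m (p = P/D = 0.858685); state ← (V=0, rpm=0)
throttle_to(10636): rpm ← 10636
adjust_throttle(+75): rpm ← 10636 +75 = 10711
set_airspeed(79.39): V ← 79.39 m/s
adjust_airspeed(+17.64): V ← 79.39 +17.64 = 97.03 m/s
throttle_to(8408): rpm ← 8408
adjust_throttle(-1627): rpm ← 8408 -1627 = 6781
final state: V = 97.03 m/s, rpm = 6781 → n = rpm/60 = 113.016667 rev/s
J = V / (n·D) = 97.03 / (113.016667 × 2.13) = 0.403073
regime bands: climb J<0.4293 | cruise [0.4293, 0.8587) | windmill J≥0.8587
J = 0.4031 → climb

J = 0.4031, regime = climb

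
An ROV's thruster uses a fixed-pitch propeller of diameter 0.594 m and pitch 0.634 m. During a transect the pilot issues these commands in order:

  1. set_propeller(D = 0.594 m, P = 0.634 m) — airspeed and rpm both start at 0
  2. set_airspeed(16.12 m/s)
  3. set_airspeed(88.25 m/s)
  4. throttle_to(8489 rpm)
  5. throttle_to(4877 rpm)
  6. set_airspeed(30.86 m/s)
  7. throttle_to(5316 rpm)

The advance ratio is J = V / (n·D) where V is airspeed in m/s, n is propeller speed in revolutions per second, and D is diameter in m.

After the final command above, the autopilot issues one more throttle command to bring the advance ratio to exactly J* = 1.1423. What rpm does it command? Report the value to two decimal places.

rpm = 2728.86

set_propeller: D = 0.594 m, P = 0.634 m (p = P/D = 1.067340); state ← (V=0, rpm=0)
set_airspeed(16.12): V ← 16.12 m/s
set_airspeed(88.25): V ← 88.25 m/s
throttle_to(8489): rpm ← 8489
throttle_to(4877): rpm ← 4877
set_airspeed(30.86): V ← 30.86 m/s
throttle_to(5316): rpm ← 5316
final state: V = 30.86 m/s, rpm = 5316 → n = rpm/60 = 88.600000 rev/s
target J* = 1.1423; solve J* = V/(n·D) for n: n = V/(J*·D) = 30.86/(1.1423 × 0.594) = 45.480926 rev/s
rpm = 60·n = 2728.855570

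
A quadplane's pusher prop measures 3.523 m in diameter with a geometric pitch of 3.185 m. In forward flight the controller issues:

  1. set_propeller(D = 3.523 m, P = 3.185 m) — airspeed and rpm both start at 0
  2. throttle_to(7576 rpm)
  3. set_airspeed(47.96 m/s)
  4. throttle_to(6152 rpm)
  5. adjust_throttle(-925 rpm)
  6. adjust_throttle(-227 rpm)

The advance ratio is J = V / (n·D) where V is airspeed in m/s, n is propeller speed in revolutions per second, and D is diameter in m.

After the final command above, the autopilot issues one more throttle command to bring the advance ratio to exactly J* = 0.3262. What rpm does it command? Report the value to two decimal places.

rpm = 2504.00

set_propeller: D = 3.523 m, P = 3.185 m (p = P/D = 0.904059); state ← (V=0, rpm=0)
throttle_to(7576): rpm ← 7576
set_airspeed(47.96): V ← 47.96 m/s
throttle_to(6152): rpm ← 6152
adjust_throttle(-925): rpm ← 6152 -925 = 5227
adjust_throttle(-227): rpm ← 5227 -227 = 5000
final state: V = 47.96 m/s, rpm = 5000 → n = rpm/60 = 83.333333 rev/s
target J* = 0.3262; solve J* = V/(n·D) for n: n = V/(J*·D) = 47.96/(0.3262 × 3.523) = 41.733285 rev/s
rpm = 60·n = 2503.997119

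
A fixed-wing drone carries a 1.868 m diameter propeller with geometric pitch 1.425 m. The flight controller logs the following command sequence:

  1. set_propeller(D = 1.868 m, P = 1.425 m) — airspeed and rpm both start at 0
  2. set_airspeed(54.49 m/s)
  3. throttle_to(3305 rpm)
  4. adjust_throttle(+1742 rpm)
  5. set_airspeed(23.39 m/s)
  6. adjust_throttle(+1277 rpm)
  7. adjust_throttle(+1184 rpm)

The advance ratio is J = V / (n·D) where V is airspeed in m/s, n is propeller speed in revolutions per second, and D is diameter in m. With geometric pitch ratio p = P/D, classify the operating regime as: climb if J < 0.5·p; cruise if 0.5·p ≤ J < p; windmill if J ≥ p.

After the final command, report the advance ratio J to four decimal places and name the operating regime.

set_propeller: D = 1.868 m, P = 1.425 m (p = P/D = 0.762848); state ← (V=0, rpm=0)
set_airspeed(54.49): V ← 54.49 m/s
throttle_to(3305): rpm ← 3305
adjust_throttle(+1742): rpm ← 3305 +1742 = 5047
set_airspeed(23.39): V ← 23.39 m/s
adjust_throttle(+1277): rpm ← 5047 +1277 = 6324
adjust_throttle(+1184): rpm ← 6324 +1184 = 7508
final state: V = 23.39 m/s, rpm = 7508 → n = rpm/60 = 125.133333 rev/s
J = V / (n·D) = 23.39 / (125.133333 × 1.868) = 0.100065
regime bands: climb J<0.3814 | cruise [0.3814, 0.7628) | windmill J≥0.7628
J = 0.1001 → climb

J = 0.1001, regime = climb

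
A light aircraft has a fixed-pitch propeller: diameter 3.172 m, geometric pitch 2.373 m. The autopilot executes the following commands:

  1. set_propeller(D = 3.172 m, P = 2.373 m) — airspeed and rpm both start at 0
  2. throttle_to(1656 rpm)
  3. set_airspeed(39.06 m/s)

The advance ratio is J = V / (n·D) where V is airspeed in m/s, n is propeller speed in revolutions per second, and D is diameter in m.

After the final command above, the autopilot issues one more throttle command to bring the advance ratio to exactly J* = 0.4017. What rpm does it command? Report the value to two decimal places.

rpm = 1839.28

set_propeller: D = 3.172 m, P = 2.373 m (p = P/D = 0.748108); state ← (V=0, rpm=0)
throttle_to(1656): rpm ← 1656
set_airspeed(39.06): V ← 39.06 m/s
final state: V = 39.06 m/s, rpm = 1656 → n = rpm/60 = 27.600000 rev/s
target J* = 0.4017; solve J* = V/(n·D) for n: n = V/(J*·D) = 39.06/(0.4017 × 3.172) = 30.654711 rev/s
rpm = 60·n = 1839.282670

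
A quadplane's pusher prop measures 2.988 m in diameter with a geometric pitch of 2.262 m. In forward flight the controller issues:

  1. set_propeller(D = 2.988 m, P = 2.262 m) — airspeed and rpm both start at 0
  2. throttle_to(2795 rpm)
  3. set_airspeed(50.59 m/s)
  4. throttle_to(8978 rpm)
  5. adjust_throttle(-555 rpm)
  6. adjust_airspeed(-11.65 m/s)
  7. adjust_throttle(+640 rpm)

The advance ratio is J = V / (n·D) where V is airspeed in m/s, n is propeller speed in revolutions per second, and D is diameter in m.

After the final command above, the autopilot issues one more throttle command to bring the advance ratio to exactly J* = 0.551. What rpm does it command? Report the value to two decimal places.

rpm = 1419.11

set_propeller: D = 2.988 m, P = 2.262 m (p = P/D = 0.757028); state ← (V=0, rpm=0)
throttle_to(2795): rpm ← 2795
set_airspeed(50.59): V ← 50.59 m/s
throttle_to(8978): rpm ← 8978
adjust_throttle(-555): rpm ← 8978 -555 = 8423
adjust_airspeed(-11.65): V ← 50.59 -11.65 = 38.94 m/s
adjust_throttle(+640): rpm ← 8423 +640 = 9063
final state: V = 38.94 m/s, rpm = 9063 → n = rpm/60 = 151.050000 rev/s
target J* = 0.551; solve J* = V/(n·D) for n: n = V/(J*·D) = 38.94/(0.551 × 2.988) = 23.651776 rev/s
rpm = 60·n = 1419.106553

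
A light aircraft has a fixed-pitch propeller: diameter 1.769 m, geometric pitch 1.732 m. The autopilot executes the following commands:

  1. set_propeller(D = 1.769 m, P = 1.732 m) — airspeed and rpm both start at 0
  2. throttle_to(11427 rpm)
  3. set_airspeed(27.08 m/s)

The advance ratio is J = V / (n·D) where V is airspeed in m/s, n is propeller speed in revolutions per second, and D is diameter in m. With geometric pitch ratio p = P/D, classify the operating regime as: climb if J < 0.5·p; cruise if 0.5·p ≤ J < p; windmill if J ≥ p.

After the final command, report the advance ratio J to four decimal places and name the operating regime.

set_propeller: D = 1.769 m, P = 1.732 m (p = P/D = 0.979084); state ← (V=0, rpm=0)
throttle_to(11427): rpm ← 11427
set_airspeed(27.08): V ← 27.08 m/s
final state: V = 27.08 m/s, rpm = 11427 → n = rpm/60 = 190.450000 rev/s
J = V / (n·D) = 27.08 / (190.450000 × 1.769) = 0.080378
regime bands: climb J<0.4895 | cruise [0.4895, 0.9791) | windmill J≥0.9791
J = 0.0804 → climb

J = 0.0804, regime = climb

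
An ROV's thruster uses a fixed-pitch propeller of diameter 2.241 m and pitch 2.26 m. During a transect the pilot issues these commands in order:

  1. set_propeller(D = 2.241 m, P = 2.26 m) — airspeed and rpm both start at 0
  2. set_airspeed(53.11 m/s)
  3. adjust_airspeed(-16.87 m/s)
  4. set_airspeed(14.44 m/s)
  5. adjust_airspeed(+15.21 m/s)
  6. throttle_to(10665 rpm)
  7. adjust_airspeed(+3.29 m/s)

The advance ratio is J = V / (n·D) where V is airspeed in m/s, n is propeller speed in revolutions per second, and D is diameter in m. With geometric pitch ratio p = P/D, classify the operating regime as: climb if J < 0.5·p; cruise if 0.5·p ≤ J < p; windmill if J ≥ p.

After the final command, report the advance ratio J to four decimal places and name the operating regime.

set_propeller: D = 2.241 m, P = 2.26 m (p = P/D = 1.008478); state ← (V=0, rpm=0)
set_airspeed(53.11): V ← 53.11 m/s
adjust_airspeed(-16.87): V ← 53.11 -16.87 = 36.24 m/s
set_airspeed(14.44): V ← 14.44 m/s
adjust_airspeed(+15.21): V ← 14.44 +15.21 = 29.65 m/s
throttle_to(10665): rpm ← 10665
adjust_airspeed(+3.29): V ← 29.65 +3.29 = 32.94 m/s
final state: V = 32.94 m/s, rpm = 10665 → n = rpm/60 = 177.750000 rev/s
J = V / (n·D) = 32.94 / (177.750000 × 2.241) = 0.082694
regime bands: climb J<0.5042 | cruise [0.5042, 1.0085) | windmill J≥1.0085
J = 0.0827 → climb

J = 0.0827, regime = climb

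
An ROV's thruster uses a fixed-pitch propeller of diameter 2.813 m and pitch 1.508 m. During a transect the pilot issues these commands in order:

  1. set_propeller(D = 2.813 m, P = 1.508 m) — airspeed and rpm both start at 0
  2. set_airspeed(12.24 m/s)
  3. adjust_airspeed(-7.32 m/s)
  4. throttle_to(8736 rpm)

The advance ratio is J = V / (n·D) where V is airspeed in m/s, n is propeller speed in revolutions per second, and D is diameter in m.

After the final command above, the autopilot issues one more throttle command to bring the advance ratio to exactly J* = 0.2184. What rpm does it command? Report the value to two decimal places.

set_propeller: D = 2.813 m, P = 1.508 m (p = P/D = 0.536082); state ← (V=0, rpm=0)
set_airspeed(12.24): V ← 12.24 m/s
adjust_airspeed(-7.32): V ← 12.24 -7.32 = 4.92 m/s
throttle_to(8736): rpm ← 8736
final state: V = 4.92 m/s, rpm = 8736 → n = rpm/60 = 145.600000 rev/s
target J* = 0.2184; solve J* = V/(n·D) for n: n = V/(J*·D) = 4.92/(0.2184 × 2.813) = 8.008344 rev/s
rpm = 60·n = 480.500658

rpm = 480.50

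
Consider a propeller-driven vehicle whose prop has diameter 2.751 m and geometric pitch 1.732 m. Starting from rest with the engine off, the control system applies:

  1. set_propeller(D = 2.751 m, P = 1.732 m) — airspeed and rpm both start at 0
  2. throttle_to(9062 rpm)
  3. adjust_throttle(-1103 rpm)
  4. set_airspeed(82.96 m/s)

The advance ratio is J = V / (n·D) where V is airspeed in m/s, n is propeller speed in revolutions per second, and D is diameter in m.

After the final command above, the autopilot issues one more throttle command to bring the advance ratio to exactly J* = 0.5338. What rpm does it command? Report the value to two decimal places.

rpm = 3389.62

set_propeller: D = 2.751 m, P = 1.732 m (p = P/D = 0.629589); state ← (V=0, rpm=0)
throttle_to(9062): rpm ← 9062
adjust_throttle(-1103): rpm ← 9062 -1103 = 7959
set_airspeed(82.96): V ← 82.96 m/s
final state: V = 82.96 m/s, rpm = 7959 → n = rpm/60 = 132.650000 rev/s
target J* = 0.5338; solve J* = V/(n·D) for n: n = V/(J*·D) = 82.96/(0.5338 × 2.751) = 56.493643 rev/s
rpm = 60·n = 3389.618598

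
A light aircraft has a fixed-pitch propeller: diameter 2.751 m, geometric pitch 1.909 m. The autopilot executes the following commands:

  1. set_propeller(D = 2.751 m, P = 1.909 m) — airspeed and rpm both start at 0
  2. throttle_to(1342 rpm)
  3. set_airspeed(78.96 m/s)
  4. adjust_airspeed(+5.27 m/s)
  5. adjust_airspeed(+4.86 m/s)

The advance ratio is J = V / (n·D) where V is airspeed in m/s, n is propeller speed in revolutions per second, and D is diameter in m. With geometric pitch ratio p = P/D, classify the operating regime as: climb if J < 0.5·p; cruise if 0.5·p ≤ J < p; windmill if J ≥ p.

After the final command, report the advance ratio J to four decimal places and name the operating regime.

set_propeller: D = 2.751 m, P = 1.909 m (p = P/D = 0.693929); state ← (V=0, rpm=0)
throttle_to(1342): rpm ← 1342
set_airspeed(78.96): V ← 78.96 m/s
adjust_airspeed(+5.27): V ← 78.96 +5.27 = 84.23 m/s
adjust_airspeed(+4.86): V ← 84.23 +4.86 = 89.09 m/s
final state: V = 89.09 m/s, rpm = 1342 → n = rpm/60 = 22.366667 rev/s
J = V / (n·D) = 89.09 / (22.366667 × 2.751) = 1.447895
regime bands: climb J<0.3470 | cruise [0.3470, 0.6939) | windmill J≥0.6939
J = 1.4479 → windmill

J = 1.4479, regime = windmill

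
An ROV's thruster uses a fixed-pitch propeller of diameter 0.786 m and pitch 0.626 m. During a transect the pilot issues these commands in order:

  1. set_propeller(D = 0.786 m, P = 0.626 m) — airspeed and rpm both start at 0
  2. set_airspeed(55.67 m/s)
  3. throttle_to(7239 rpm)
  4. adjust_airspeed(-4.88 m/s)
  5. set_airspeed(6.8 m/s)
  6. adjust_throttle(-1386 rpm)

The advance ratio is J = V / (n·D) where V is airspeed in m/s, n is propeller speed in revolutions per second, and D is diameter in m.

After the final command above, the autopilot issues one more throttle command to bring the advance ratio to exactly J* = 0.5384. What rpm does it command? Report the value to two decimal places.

set_propeller: D = 0.786 m, P = 0.626 m (p = P/D = 0.796438); state ← (V=0, rpm=0)
set_airspeed(55.67): V ← 55.67 m/s
throttle_to(7239): rpm ← 7239
adjust_airspeed(-4.88): V ← 55.67 -4.88 = 50.79 m/s
set_airspeed(6.8): V ← 6.8 m/s
adjust_throttle(-1386): rpm ← 7239 -1386 = 5853
final state: V = 6.8 m/s, rpm = 5853 → n = rpm/60 = 97.550000 rev/s
target J* = 0.5384; solve J* = V/(n·D) for n: n = V/(J*·D) = 6.8/(0.5384 × 0.786) = 16.068721 rev/s
rpm = 60·n = 964.123272

rpm = 964.12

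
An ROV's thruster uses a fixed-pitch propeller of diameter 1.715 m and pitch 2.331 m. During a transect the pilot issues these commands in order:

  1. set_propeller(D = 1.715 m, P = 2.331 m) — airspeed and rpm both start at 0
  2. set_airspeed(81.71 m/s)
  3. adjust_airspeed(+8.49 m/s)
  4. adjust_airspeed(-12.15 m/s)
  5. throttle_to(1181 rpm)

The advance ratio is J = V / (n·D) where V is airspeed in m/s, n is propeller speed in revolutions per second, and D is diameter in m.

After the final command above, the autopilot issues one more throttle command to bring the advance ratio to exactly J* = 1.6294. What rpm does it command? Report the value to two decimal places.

set_propeller: D = 1.715 m, P = 2.331 m (p = P/D = 1.359184); state ← (V=0, rpm=0)
set_airspeed(81.71): V ← 81.71 m/s
adjust_airspeed(+8.49): V ← 81.71 +8.49 = 90.2 m/s
adjust_airspeed(-12.15): V ← 90.2 -12.15 = 78.05 m/s
throttle_to(1181): rpm ← 1181
final state: V = 78.05 m/s, rpm = 1181 → n = rpm/60 = 19.683333 rev/s
target J* = 1.6294; solve J* = V/(n·D) for n: n = V/(J*·D) = 78.05/(1.6294 × 1.715) = 27.930652 rev/s
rpm = 60·n = 1675.839109

rpm = 1675.84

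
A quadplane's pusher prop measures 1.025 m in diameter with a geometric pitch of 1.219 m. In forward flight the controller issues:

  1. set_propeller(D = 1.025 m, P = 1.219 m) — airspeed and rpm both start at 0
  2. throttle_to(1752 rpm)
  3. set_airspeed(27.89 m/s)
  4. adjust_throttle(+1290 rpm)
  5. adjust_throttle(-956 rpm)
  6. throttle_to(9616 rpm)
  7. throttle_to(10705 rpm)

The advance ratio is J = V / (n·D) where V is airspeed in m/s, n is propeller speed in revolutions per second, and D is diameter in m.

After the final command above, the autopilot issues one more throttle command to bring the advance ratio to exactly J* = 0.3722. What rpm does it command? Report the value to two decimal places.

set_propeller: D = 1.025 m, P = 1.219 m (p = P/D = 1.189268); state ← (V=0, rpm=0)
throttle_to(1752): rpm ← 1752
set_airspeed(27.89): V ← 27.89 m/s
adjust_throttle(+1290): rpm ← 1752 +1290 = 3042
adjust_throttle(-956): rpm ← 3042 -956 = 2086
throttle_to(9616): rpm ← 9616
throttle_to(10705): rpm ← 10705
final state: V = 27.89 m/s, rpm = 10705 → n = rpm/60 = 178.416667 rev/s
target J* = 0.3722; solve J* = V/(n·D) for n: n = V/(J*·D) = 27.89/(0.3722 × 1.025) = 73.105202 rev/s
rpm = 60·n = 4386.312106

rpm = 4386.31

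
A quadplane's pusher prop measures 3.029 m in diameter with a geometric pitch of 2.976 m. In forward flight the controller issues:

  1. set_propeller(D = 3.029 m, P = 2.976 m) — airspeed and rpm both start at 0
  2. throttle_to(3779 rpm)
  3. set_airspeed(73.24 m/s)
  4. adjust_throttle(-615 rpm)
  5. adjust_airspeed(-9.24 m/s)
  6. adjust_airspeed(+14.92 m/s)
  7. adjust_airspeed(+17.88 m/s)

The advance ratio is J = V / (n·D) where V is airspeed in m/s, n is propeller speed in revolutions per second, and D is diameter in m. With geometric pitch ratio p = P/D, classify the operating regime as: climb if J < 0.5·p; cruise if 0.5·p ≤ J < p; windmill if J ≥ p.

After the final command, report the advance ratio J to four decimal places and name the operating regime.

J = 0.6060, regime = cruise

set_propeller: D = 3.029 m, P = 2.976 m (p = P/D = 0.982502); state ← (V=0, rpm=0)
throttle_to(3779): rpm ← 3779
set_airspeed(73.24): V ← 73.24 m/s
adjust_throttle(-615): rpm ← 3779 -615 = 3164
adjust_airspeed(-9.24): V ← 73.24 -9.24 = 64 m/s
adjust_airspeed(+14.92): V ← 64 +14.92 = 78.92 m/s
adjust_airspeed(+17.88): V ← 78.92 +17.88 = 96.8 m/s
final state: V = 96.8 m/s, rpm = 3164 → n = rpm/60 = 52.733333 rev/s
J = V / (n·D) = 96.8 / (52.733333 × 3.029) = 0.606025
regime bands: climb J<0.4913 | cruise [0.4913, 0.9825) | windmill J≥0.9825
J = 0.6060 → cruise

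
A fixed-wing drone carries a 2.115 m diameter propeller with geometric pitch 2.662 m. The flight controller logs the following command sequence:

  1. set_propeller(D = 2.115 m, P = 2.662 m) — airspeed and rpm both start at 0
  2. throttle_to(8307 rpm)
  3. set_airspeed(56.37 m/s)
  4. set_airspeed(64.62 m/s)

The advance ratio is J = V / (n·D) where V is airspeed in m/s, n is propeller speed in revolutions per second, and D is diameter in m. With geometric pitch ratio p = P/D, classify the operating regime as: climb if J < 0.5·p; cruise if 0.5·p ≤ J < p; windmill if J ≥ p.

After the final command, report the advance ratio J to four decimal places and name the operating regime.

J = 0.2207, regime = climb

set_propeller: D = 2.115 m, P = 2.662 m (p = P/D = 1.258629); state ← (V=0, rpm=0)
throttle_to(8307): rpm ← 8307
set_airspeed(56.37): V ← 56.37 m/s
set_airspeed(64.62): V ← 64.62 m/s
final state: V = 64.62 m/s, rpm = 8307 → n = rpm/60 = 138.450000 rev/s
J = V / (n·D) = 64.62 / (138.450000 × 2.115) = 0.220680
regime bands: climb J<0.6293 | cruise [0.6293, 1.2586) | windmill J≥1.2586
J = 0.2207 → climb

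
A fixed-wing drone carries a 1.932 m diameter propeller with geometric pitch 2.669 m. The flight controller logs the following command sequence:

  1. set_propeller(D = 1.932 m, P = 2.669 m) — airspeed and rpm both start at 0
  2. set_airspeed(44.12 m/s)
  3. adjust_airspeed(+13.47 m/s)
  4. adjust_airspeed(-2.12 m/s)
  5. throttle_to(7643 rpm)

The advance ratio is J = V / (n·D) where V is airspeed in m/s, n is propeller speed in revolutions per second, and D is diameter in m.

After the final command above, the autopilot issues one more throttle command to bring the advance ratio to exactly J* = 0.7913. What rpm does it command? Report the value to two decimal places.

rpm = 2177.01

set_propeller: D = 1.932 m, P = 2.669 m (p = P/D = 1.381470); state ← (V=0, rpm=0)
set_airspeed(44.12): V ← 44.12 m/s
adjust_airspeed(+13.47): V ← 44.12 +13.47 = 57.59 m/s
adjust_airspeed(-2.12): V ← 57.59 -2.12 = 55.47 m/s
throttle_to(7643): rpm ← 7643
final state: V = 55.47 m/s, rpm = 7643 → n = rpm/60 = 127.383333 rev/s
target J* = 0.7913; solve J* = V/(n·D) for n: n = V/(J*·D) = 55.47/(0.7913 × 1.932) = 36.283559 rev/s
rpm = 60·n = 2177.013531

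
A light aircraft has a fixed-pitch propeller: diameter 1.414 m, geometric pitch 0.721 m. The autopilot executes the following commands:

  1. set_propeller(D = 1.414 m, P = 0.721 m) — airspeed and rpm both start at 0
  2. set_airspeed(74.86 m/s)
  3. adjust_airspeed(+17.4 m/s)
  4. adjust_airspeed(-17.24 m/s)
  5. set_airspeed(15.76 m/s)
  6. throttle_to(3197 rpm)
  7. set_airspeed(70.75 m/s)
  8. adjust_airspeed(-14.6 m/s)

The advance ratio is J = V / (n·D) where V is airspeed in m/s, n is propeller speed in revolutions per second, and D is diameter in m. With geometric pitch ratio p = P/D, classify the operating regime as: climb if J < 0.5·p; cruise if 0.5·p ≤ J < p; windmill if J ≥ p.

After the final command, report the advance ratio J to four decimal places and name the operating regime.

set_propeller: D = 1.414 m, P = 0.721 m (p = P/D = 0.509901); state ← (V=0, rpm=0)
set_airspeed(74.86): V ← 74.86 m/s
adjust_airspeed(+17.4): V ← 74.86 +17.4 = 92.26 m/s
adjust_airspeed(-17.24): V ← 92.26 -17.24 = 75.02 m/s
set_airspeed(15.76): V ← 15.76 m/s
throttle_to(3197): rpm ← 3197
set_airspeed(70.75): V ← 70.75 m/s
adjust_airspeed(-14.6): V ← 70.75 -14.6 = 56.15 m/s
final state: V = 56.15 m/s, rpm = 3197 → n = rpm/60 = 53.283333 rev/s
J = V / (n·D) = 56.15 / (53.283333 × 1.414) = 0.745262
regime bands: climb J<0.2550 | cruise [0.2550, 0.5099) | windmill J≥0.5099
J = 0.7453 → windmill

J = 0.7453, regime = windmill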